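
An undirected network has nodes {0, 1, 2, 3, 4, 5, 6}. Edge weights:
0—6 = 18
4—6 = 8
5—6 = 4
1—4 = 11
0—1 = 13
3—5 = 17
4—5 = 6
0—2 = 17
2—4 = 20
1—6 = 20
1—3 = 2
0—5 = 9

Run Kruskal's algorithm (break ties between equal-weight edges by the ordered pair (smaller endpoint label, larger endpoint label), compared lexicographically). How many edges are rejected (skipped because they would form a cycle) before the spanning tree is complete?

2

Sort edges by weight, then run Kruskal:
1—3 (2): add — endpoints in different components.
5—6 (4): add — endpoints in different components.
4—5 (6): add — endpoints in different components.
4—6 (8): skip — 4 and 6 already connected.
0—5 (9): add — endpoints in different components.
1—4 (11): add — endpoints in different components.
0—1 (13): skip — 0 and 1 already connected.
0—2 (17): add — endpoints in different components.
Edges rejected before the tree was complete: 2.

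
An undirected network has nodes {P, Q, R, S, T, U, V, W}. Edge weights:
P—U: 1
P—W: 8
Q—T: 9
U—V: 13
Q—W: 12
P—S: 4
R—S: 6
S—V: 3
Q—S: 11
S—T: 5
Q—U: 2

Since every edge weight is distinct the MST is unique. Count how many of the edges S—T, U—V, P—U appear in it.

Sort edges by weight, then run Kruskal:
P—U (1): add — endpoints in different components.
Q—U (2): add — endpoints in different components.
S—V (3): add — endpoints in different components.
P—S (4): add — endpoints in different components.
S—T (5): add — endpoints in different components.
R—S (6): add — endpoints in different components.
P—W (8): add — endpoints in different components.
MST edge set: {P—U, Q—U, S—V, P—S, S—T, R—S, P—W}.
Of the listed edges, {S—T, P—U} are in the MST → 2.

2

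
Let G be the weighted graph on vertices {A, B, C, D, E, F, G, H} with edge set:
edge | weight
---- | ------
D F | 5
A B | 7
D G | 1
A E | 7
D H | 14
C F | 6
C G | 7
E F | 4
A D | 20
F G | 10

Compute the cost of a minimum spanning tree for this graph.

Sort edges by weight, then run Kruskal:
D G (1): add — endpoints in different components.
E F (4): add — endpoints in different components.
D F (5): add — endpoints in different components.
C F (6): add — endpoints in different components.
A B (7): add — endpoints in different components.
A E (7): add — endpoints in different components.
C G (7): skip — C and G already connected.
F G (10): skip — F and G already connected.
D H (14): add — endpoints in different components.
MST edges: D G, E F, D F, C F, A B, A E, D H; total weight 1+4+5+6+7+7+14 = 44.

44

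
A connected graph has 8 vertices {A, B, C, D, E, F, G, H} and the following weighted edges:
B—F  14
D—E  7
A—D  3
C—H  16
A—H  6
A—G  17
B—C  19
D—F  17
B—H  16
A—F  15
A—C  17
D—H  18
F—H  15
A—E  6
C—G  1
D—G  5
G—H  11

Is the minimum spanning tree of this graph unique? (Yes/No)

No

Kruskal: consider edges lightest-first.
C—G (1): add — endpoints in different components.
A—D (3): add — endpoints in different components.
D—G (5): add — endpoints in different components.
A—E (6): add — endpoints in different components.
A—H (6): add — endpoints in different components.
D—E (7): skip — D and E already connected.
G—H (11): skip — G and H already connected.
B—F (14): add — endpoints in different components.
A—F (15): add — endpoints in different components.
Non-tree edge F—H has weight 15, equal to the heaviest edge on its tree cycle — swapping gives another MST of the same weight. Not unique.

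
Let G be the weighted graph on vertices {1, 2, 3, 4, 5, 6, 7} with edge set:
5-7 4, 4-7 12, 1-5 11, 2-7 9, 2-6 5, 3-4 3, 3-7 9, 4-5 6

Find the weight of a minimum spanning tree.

38

Prim, starting at 6.
Step 1: cheapest edge leaving the tree is 2-6 (5); add 2.
Step 2: cheapest edge leaving the tree is 2-7 (9); add 7.
Step 3: cheapest edge leaving the tree is 5-7 (4); add 5.
Step 4: cheapest edge leaving the tree is 4-5 (6); add 4.
Step 5: cheapest edge leaving the tree is 3-4 (3); add 3.
Step 6: cheapest edge leaving the tree is 1-5 (11); add 1.
MST edges: 2-6, 2-7, 5-7, 4-5, 3-4, 1-5; total weight 5+9+4+6+3+11 = 38.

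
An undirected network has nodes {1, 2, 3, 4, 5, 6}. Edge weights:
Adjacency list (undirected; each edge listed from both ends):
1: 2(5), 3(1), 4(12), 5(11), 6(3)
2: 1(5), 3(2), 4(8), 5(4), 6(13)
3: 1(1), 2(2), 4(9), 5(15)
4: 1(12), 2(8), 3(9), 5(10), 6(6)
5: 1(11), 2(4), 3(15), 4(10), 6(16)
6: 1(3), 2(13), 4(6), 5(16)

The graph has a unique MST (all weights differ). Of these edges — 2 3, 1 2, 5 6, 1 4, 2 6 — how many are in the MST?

Kruskal's algorithm — process edges by increasing weight (ties by edge label):
1 3 (1): add — endpoints in different components.
2 3 (2): add — endpoints in different components.
1 6 (3): add — endpoints in different components.
2 5 (4): add — endpoints in different components.
1 2 (5): skip — 1 and 2 already connected.
4 6 (6): add — endpoints in different components.
MST edge set: {1 3, 2 3, 1 6, 2 5, 4 6}.
Of the listed edges, {2 3} are in the MST → 1.

1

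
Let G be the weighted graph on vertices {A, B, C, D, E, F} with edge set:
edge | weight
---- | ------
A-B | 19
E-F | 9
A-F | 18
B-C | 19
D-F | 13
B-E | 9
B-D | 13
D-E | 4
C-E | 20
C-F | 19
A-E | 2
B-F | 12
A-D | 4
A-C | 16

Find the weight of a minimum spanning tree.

Kruskal's algorithm — process edges by increasing weight (ties by edge label):
A-E (2): add. Components now {A,E} {B} {C} {D} {F}
A-D (4): add. Components now {A,D,E} {B} {C} {F}
D-E (4): skip — D and E already connected.
B-E (9): add. Components now {A,B,D,E} {C} {F}
E-F (9): add. Components now {A,B,D,E,F} {C}
B-F (12): skip — B and F already connected.
B-D (13): skip — B and D already connected.
D-F (13): skip — D and F already connected.
A-C (16): add. Components now {A,B,C,D,E,F}
MST edges: A-E, A-D, B-E, E-F, A-C; total weight 2+4+9+9+16 = 40.

40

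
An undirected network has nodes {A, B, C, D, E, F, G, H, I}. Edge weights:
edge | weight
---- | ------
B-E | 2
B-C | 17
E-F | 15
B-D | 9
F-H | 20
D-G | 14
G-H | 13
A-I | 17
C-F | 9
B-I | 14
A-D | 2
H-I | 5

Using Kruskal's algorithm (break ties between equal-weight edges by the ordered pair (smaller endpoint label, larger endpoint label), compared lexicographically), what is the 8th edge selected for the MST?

Sort edges by weight, then run Kruskal:
A-D (2): add — endpoints in different components.
B-E (2): add — endpoints in different components.
H-I (5): add — endpoints in different components.
B-D (9): add — endpoints in different components.
C-F (9): add — endpoints in different components.
G-H (13): add — endpoints in different components.
B-I (14): add — endpoints in different components.
D-G (14): skip — D and G already connected.
E-F (15): add — endpoints in different components.
The 8th edge added is E-F.

E-F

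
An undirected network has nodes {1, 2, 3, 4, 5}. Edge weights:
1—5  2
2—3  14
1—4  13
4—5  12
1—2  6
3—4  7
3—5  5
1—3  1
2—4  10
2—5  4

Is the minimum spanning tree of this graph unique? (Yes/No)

Kruskal's algorithm — process edges by increasing weight (ties by edge label):
1—3 (1): add. Components now {1,3} {2} {4} {5}
1—5 (2): add. Components now {1,3,5} {2} {4}
2—5 (4): add. Components now {1,2,3,5} {4}
3—5 (5): skip — 3 and 5 already connected.
1—2 (6): skip — 1 and 2 already connected.
3—4 (7): add. Components now {1,2,3,4,5}
Every non-tree edge has weight strictly greater than the heaviest edge on the tree path between its endpoints, so the MST is unique.

Yes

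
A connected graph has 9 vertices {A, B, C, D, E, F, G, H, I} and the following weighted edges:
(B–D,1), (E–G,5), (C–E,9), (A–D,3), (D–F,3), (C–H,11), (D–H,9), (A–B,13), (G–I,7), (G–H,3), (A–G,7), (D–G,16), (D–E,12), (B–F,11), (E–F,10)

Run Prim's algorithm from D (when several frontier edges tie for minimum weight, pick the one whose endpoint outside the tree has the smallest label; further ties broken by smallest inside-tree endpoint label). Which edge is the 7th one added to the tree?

Grow the tree from D using Prim:
Step 1: cheapest edge leaving the tree is B–D (1); add B.
Step 2: cheapest edge leaving the tree is A–D (3); add A.
Step 3: cheapest edge leaving the tree is D–F (3); add F.
Step 4: cheapest edge leaving the tree is A–G (7); add G.
Step 5: cheapest edge leaving the tree is G–H (3); add H.
Step 6: cheapest edge leaving the tree is E–G (5); add E.
Step 7: cheapest edge leaving the tree is G–I (7); add I.
Step 8: cheapest edge leaving the tree is C–E (9); add C.
The 7th edge added is G–I.

G-I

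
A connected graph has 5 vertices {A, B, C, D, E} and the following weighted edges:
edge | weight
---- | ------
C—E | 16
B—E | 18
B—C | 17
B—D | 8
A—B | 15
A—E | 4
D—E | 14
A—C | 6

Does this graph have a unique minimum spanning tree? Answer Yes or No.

Kruskal's algorithm — process edges by increasing weight (ties by edge label):
A—E (4): add. Components now {A,E} {B} {C} {D}
A—C (6): add. Components now {A,C,E} {B} {D}
B—D (8): add. Components now {A,C,E} {B,D}
D—E (14): add. Components now {A,B,C,D,E}
Every non-tree edge has weight strictly greater than the heaviest edge on the tree path between its endpoints, so the MST is unique.

Yes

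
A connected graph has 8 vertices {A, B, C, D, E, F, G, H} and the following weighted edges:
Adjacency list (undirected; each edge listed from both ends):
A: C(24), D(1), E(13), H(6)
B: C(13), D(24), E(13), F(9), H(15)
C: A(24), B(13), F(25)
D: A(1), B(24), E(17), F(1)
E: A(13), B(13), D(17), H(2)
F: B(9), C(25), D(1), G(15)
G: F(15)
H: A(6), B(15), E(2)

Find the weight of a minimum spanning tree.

47

Kruskal: consider edges lightest-first.
A–D (1): add — endpoints in different components.
D–F (1): add — endpoints in different components.
E–H (2): add — endpoints in different components.
A–H (6): add — endpoints in different components.
B–F (9): add — endpoints in different components.
A–E (13): skip — A and E already connected.
B–C (13): add — endpoints in different components.
B–E (13): skip — B and E already connected.
B–H (15): skip — B and H already connected.
F–G (15): add — endpoints in different components.
MST edges: A–D, D–F, E–H, A–H, B–F, B–C, F–G; total weight 1+1+2+6+9+13+15 = 47.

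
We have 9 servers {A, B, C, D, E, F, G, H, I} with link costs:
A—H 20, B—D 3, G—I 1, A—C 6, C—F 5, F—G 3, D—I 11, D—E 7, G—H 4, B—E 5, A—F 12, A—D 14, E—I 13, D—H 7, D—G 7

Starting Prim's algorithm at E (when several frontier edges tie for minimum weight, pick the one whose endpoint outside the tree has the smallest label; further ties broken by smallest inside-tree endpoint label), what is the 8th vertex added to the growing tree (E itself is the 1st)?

Grow the tree from E using Prim:
Step 1: cheapest edge leaving the tree is B—E (5); add B.
Step 2: cheapest edge leaving the tree is B—D (3); add D.
Step 3: cheapest edge leaving the tree is D—G (7); add G.
Step 4: cheapest edge leaving the tree is G—I (1); add I.
Step 5: cheapest edge leaving the tree is F—G (3); add F.
Step 6: cheapest edge leaving the tree is G—H (4); add H.
Step 7: cheapest edge leaving the tree is C—F (5); add C.
Step 8: cheapest edge leaving the tree is A—C (6); add A.
Vertex order: E, B, D, G, I, F, H, C, A. The 8th vertex is C.

C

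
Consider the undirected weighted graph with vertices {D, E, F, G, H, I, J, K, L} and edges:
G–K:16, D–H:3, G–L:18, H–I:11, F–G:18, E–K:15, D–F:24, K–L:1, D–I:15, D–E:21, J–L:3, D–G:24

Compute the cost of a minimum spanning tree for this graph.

Kruskal: consider edges lightest-first.
K–L (1): add — endpoints in different components.
D–H (3): add — endpoints in different components.
J–L (3): add — endpoints in different components.
H–I (11): add — endpoints in different components.
D–I (15): skip — D and I already connected.
E–K (15): add — endpoints in different components.
G–K (16): add — endpoints in different components.
F–G (18): add — endpoints in different components.
G–L (18): skip — G and L already connected.
D–E (21): add — endpoints in different components.
MST edges: K–L, D–H, J–L, H–I, E–K, G–K, F–G, D–E; total weight 1+3+3+11+15+16+18+21 = 88.

88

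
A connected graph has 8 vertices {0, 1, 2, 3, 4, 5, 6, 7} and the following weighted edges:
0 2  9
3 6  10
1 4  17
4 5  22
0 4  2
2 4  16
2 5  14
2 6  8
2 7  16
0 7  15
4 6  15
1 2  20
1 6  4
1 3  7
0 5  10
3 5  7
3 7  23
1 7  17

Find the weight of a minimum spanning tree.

52

Kruskal: consider edges lightest-first.
0 4 (2): add — endpoints in different components.
1 6 (4): add — endpoints in different components.
1 3 (7): add — endpoints in different components.
3 5 (7): add — endpoints in different components.
2 6 (8): add — endpoints in different components.
0 2 (9): add — endpoints in different components.
0 5 (10): skip — 0 and 5 already connected.
3 6 (10): skip — 3 and 6 already connected.
2 5 (14): skip — 2 and 5 already connected.
0 7 (15): add — endpoints in different components.
MST edges: 0 4, 1 6, 1 3, 3 5, 2 6, 0 2, 0 7; total weight 2+4+7+7+8+9+15 = 52.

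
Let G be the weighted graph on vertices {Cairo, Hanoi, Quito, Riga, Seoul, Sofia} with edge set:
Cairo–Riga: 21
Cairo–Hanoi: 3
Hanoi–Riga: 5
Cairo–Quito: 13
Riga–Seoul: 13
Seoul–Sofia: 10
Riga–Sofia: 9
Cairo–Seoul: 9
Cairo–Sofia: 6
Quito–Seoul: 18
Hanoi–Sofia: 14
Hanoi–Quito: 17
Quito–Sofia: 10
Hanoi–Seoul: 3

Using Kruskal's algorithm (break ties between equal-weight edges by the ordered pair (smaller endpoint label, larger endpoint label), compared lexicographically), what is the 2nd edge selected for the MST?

Hanoi-Seoul

Sort edges by weight, then run Kruskal:
Cairo–Hanoi (3): add. Components now {Cairo,Hanoi} {Sofia} {Riga} {Quito} {Seoul}
Hanoi–Seoul (3): add. Components now {Cairo,Hanoi,Seoul} {Sofia} {Riga} {Quito}
Hanoi–Riga (5): add. Components now {Cairo,Hanoi,Riga,Seoul} {Sofia} {Quito}
Cairo–Sofia (6): add. Components now {Cairo,Hanoi,Riga,Seoul,Sofia} {Quito}
Cairo–Seoul (9): skip — Cairo and Seoul already connected.
Riga–Sofia (9): skip — Sofia and Riga already connected.
Quito–Sofia (10): add. Components now {Cairo,Hanoi,Quito,Riga,Seoul,Sofia}
The 2nd edge added is Hanoi–Seoul.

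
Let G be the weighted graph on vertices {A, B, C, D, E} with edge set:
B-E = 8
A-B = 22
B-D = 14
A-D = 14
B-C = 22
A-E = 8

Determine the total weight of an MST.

52

Grow the tree from C using Prim:
Step 1: cheapest edge leaving the tree is B-C (22); add B.
Step 2: cheapest edge leaving the tree is B-E (8); add E.
Step 3: cheapest edge leaving the tree is A-E (8); add A.
Step 4: cheapest edge leaving the tree is A-D (14); add D.
MST edges: B-C, B-E, A-E, A-D; total weight 22+8+8+14 = 52.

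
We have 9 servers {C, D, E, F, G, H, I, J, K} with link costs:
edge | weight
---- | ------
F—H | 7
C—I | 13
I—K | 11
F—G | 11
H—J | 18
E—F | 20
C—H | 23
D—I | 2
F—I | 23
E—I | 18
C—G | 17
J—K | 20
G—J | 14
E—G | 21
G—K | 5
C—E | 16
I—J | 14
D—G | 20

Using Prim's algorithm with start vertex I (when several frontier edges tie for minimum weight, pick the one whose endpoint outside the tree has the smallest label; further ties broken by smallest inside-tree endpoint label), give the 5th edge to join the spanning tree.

Grow the tree from I using Prim:
Step 1: cheapest edge leaving the tree is D—I (2); add D.
Step 2: cheapest edge leaving the tree is I—K (11); add K.
Step 3: cheapest edge leaving the tree is G—K (5); add G.
Step 4: cheapest edge leaving the tree is F—G (11); add F.
Step 5: cheapest edge leaving the tree is F—H (7); add H.
Step 6: cheapest edge leaving the tree is C—I (13); add C.
Step 7: cheapest edge leaving the tree is G—J (14); add J.
Step 8: cheapest edge leaving the tree is C—E (16); add E.
The 5th edge added is F—H.

F-H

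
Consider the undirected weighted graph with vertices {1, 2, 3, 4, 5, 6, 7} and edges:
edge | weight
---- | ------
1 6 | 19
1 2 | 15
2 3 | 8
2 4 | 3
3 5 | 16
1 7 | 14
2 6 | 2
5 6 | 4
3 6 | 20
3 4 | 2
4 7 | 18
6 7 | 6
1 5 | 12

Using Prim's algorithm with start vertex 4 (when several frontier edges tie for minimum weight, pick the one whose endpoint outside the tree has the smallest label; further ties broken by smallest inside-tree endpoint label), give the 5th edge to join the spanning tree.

Prim's algorithm from 4:
Step 1: cheapest edge leaving the tree is 3 4 (2); add 3.
Step 2: cheapest edge leaving the tree is 2 4 (3); add 2.
Step 3: cheapest edge leaving the tree is 2 6 (2); add 6.
Step 4: cheapest edge leaving the tree is 5 6 (4); add 5.
Step 5: cheapest edge leaving the tree is 6 7 (6); add 7.
Step 6: cheapest edge leaving the tree is 1 5 (12); add 1.
The 5th edge added is 6 7.

6-7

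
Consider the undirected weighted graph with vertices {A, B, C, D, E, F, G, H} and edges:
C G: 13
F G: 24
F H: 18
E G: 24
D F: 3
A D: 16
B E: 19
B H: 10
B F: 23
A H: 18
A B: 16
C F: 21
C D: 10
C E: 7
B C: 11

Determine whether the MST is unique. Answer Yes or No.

No

Kruskal's algorithm — process edges by increasing weight (ties by edge label):
D F (3): add — endpoints in different components.
C E (7): add — endpoints in different components.
B H (10): add — endpoints in different components.
C D (10): add — endpoints in different components.
B C (11): add — endpoints in different components.
C G (13): add — endpoints in different components.
A B (16): add — endpoints in different components.
Non-tree edge A D has weight 16, equal to the heaviest edge on its tree cycle — swapping gives another MST of the same weight. Not unique.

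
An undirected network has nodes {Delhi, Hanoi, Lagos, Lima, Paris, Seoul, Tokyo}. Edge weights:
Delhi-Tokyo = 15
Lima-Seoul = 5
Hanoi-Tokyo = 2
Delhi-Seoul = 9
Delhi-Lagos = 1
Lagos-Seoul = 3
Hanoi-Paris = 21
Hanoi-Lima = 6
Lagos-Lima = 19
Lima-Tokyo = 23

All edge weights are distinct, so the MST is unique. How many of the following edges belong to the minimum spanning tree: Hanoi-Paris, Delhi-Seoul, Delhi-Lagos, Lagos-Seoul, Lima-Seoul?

Sort edges by weight, then run Kruskal:
Delhi-Lagos (1): add — endpoints in different components.
Hanoi-Tokyo (2): add — endpoints in different components.
Lagos-Seoul (3): add — endpoints in different components.
Lima-Seoul (5): add — endpoints in different components.
Hanoi-Lima (6): add — endpoints in different components.
Delhi-Seoul (9): skip — Delhi and Seoul already connected.
Delhi-Tokyo (15): skip — Tokyo and Delhi already connected.
Lagos-Lima (19): skip — Lagos and Lima already connected.
Hanoi-Paris (21): add — endpoints in different components.
MST edge set: {Delhi-Lagos, Hanoi-Tokyo, Lagos-Seoul, Lima-Seoul, Hanoi-Lima, Hanoi-Paris}.
Of the listed edges, {Hanoi-Paris, Delhi-Lagos, Lagos-Seoul, Lima-Seoul} are in the MST → 4.

4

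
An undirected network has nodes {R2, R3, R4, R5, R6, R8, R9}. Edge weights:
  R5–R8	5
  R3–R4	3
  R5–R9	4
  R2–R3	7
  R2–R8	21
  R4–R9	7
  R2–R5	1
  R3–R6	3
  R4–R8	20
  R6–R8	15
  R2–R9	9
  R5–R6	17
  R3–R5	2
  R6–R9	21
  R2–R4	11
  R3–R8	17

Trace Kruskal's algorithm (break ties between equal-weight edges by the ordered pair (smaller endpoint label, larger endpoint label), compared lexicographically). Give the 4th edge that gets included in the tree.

R3-R6

Kruskal: consider edges lightest-first.
R2–R5 (1): add — endpoints in different components.
R3–R5 (2): add — endpoints in different components.
R3–R4 (3): add — endpoints in different components.
R3–R6 (3): add — endpoints in different components.
R5–R9 (4): add — endpoints in different components.
R5–R8 (5): add — endpoints in different components.
The 4th edge added is R3–R6.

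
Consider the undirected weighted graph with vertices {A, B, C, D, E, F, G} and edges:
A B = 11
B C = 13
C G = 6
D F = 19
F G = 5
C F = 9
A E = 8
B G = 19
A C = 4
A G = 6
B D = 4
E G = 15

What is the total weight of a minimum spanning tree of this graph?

38

Grow the tree from D using Prim:
Step 1: frontier [B D 4, D F 19] → take B D (4); add B.
Step 2: frontier [A B 11, B C 13, B G 19, D F 19] → take A B (11); add A.
Step 3: frontier [A C 4, A G 6, A E 8, B C 13, B G 19, D F 19] → take A C (4); add C.
Step 4: frontier [A G 6, A E 8, B G 19, C G 6, C F 9, D F 19] → take A G (6); add G.
Step 5: frontier [A E 8, C F 9, D F 19, F G 5, E G 15] → take F G (5); add F.
Step 6: frontier [A E 8, E G 15] → take A E (8); add E.
MST edges: B D, A B, A C, A G, F G, A E; total weight 4+11+4+6+5+8 = 38.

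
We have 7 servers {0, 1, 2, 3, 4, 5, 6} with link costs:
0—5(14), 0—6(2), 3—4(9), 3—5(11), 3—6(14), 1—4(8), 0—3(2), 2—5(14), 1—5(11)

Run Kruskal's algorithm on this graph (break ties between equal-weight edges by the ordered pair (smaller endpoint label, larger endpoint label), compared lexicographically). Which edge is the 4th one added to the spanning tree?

3-4

Kruskal's algorithm — process edges by increasing weight (ties by edge label):
0—3 (2): add. Components now {0,3} {1} {2} {4} {5} {6}
0—6 (2): add. Components now {0,3,6} {1} {2} {4} {5}
1—4 (8): add. Components now {0,3,6} {1,4} {2} {5}
3—4 (9): add. Components now {0,1,3,4,6} {2} {5}
1—5 (11): add. Components now {0,1,3,4,5,6} {2}
3—5 (11): skip — 3 and 5 already connected.
0—5 (14): skip — 0 and 5 already connected.
2—5 (14): add. Components now {0,1,2,3,4,5,6}
The 4th edge added is 3—4.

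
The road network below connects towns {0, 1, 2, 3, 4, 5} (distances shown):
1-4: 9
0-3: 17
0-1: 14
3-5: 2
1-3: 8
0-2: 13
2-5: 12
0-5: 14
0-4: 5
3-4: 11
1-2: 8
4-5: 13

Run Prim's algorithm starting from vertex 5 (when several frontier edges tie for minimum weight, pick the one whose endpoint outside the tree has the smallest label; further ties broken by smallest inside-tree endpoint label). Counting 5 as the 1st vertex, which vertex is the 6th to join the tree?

0

Prim's algorithm from 5:
Step 1: frontier [3-5 2, 2-5 12, 4-5 13, 0-5 14] → take 3-5 (2); add 3.
Step 2: frontier [1-3 8, 3-4 11, 0-3 17, 2-5 12, 4-5 13, 0-5 14] → take 1-3 (8); add 1.
Step 3: frontier [1-2 8, 1-4 9, 0-1 14, 3-4 11, 0-3 17, 2-5 12, 4-5 13, 0-5 14] → take 1-2 (8); add 2.
Step 4: frontier [1-4 9, 0-1 14, 0-2 13, 3-4 11, 0-3 17, 4-5 13, 0-5 14] → take 1-4 (9); add 4.
Step 5: frontier [0-1 14, 0-2 13, 0-3 17, 0-4 5, 0-5 14] → take 0-4 (5); add 0.
Vertex order: 5, 3, 1, 2, 4, 0. The 6th vertex is 0.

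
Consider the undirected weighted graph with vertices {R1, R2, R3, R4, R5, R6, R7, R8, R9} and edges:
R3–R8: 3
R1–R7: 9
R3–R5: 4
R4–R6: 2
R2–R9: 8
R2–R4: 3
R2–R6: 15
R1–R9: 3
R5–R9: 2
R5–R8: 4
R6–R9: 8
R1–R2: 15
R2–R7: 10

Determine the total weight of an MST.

Kruskal: consider edges lightest-first.
R4–R6 (2): add — endpoints in different components.
R5–R9 (2): add — endpoints in different components.
R1–R9 (3): add — endpoints in different components.
R2–R4 (3): add — endpoints in different components.
R3–R8 (3): add — endpoints in different components.
R3–R5 (4): add — endpoints in different components.
R5–R8 (4): skip — R5 and R8 already connected.
R2–R9 (8): add — endpoints in different components.
R6–R9 (8): skip — R9 and R6 already connected.
R1–R7 (9): add — endpoints in different components.
MST edges: R4–R6, R5–R9, R1–R9, R2–R4, R3–R8, R3–R5, R2–R9, R1–R7; total weight 2+2+3+3+3+4+8+9 = 34.

34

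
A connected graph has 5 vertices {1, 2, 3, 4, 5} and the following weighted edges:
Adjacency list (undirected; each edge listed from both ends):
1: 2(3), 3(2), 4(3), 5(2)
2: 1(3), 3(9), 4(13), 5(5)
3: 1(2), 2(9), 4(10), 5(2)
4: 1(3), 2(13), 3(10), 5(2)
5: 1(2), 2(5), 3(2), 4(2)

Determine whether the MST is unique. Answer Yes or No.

Sort edges by weight, then run Kruskal:
1–3 (2): add — endpoints in different components.
1–5 (2): add — endpoints in different components.
3–5 (2): skip — 3 and 5 already connected.
4–5 (2): add — endpoints in different components.
1–2 (3): add — endpoints in different components.
Non-tree edge 3–5 has weight 2, equal to the heaviest edge on its tree cycle — swapping gives another MST of the same weight. Not unique.

No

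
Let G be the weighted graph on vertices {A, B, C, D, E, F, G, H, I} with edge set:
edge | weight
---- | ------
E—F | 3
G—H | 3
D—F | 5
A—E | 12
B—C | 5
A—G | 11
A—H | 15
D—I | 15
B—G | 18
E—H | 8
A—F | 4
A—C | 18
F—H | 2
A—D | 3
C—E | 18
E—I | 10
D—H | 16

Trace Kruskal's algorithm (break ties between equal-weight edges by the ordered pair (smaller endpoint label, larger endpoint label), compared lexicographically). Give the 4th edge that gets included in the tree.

Kruskal: consider edges lightest-first.
F—H (2): add — endpoints in different components.
A—D (3): add — endpoints in different components.
E—F (3): add — endpoints in different components.
G—H (3): add — endpoints in different components.
A—F (4): add — endpoints in different components.
B—C (5): add — endpoints in different components.
D—F (5): skip — D and F already connected.
E—H (8): skip — E and H already connected.
E—I (10): add — endpoints in different components.
A—G (11): skip — A and G already connected.
A—E (12): skip — A and E already connected.
A—H (15): skip — A and H already connected.
D—I (15): skip — D and I already connected.
D—H (16): skip — D and H already connected.
A—C (18): add — endpoints in different components.
The 4th edge added is G—H.

G-H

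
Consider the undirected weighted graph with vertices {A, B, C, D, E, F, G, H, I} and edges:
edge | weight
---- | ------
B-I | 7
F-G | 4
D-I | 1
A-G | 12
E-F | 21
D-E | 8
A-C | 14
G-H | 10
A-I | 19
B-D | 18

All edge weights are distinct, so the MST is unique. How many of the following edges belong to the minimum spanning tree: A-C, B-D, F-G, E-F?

Kruskal's algorithm — process edges by increasing weight (ties by edge label):
D-I (1): add — endpoints in different components.
F-G (4): add — endpoints in different components.
B-I (7): add — endpoints in different components.
D-E (8): add — endpoints in different components.
G-H (10): add — endpoints in different components.
A-G (12): add — endpoints in different components.
A-C (14): add — endpoints in different components.
B-D (18): skip — B and D already connected.
A-I (19): add — endpoints in different components.
MST edge set: {D-I, F-G, B-I, D-E, G-H, A-G, A-C, A-I}.
Of the listed edges, {A-C, F-G} are in the MST → 2.

2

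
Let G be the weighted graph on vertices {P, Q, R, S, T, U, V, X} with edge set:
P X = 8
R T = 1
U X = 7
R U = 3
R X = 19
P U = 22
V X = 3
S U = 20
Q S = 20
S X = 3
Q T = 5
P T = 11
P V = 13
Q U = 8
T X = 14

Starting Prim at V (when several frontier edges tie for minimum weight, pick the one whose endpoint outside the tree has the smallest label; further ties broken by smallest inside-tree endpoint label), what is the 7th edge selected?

Prim, starting at V.
Step 1: cheapest edge leaving the tree is V X (3); add X.
Step 2: cheapest edge leaving the tree is S X (3); add S.
Step 3: cheapest edge leaving the tree is U X (7); add U.
Step 4: cheapest edge leaving the tree is R U (3); add R.
Step 5: cheapest edge leaving the tree is R T (1); add T.
Step 6: cheapest edge leaving the tree is Q T (5); add Q.
Step 7: cheapest edge leaving the tree is P X (8); add P.
The 7th edge added is P X.

P-X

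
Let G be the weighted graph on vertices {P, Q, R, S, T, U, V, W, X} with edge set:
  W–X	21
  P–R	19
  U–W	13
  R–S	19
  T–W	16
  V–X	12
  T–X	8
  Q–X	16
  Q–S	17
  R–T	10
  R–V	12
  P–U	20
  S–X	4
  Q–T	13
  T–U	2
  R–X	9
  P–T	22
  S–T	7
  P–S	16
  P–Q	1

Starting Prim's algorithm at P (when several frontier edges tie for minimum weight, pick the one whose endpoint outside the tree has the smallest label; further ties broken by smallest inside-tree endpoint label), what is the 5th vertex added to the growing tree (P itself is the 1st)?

S

Prim, starting at P.
Step 1: cheapest edge leaving the tree is P–Q (1); add Q.
Step 2: cheapest edge leaving the tree is Q–T (13); add T.
Step 3: cheapest edge leaving the tree is T–U (2); add U.
Step 4: cheapest edge leaving the tree is S–T (7); add S.
Step 5: cheapest edge leaving the tree is S–X (4); add X.
Step 6: cheapest edge leaving the tree is R–X (9); add R.
Step 7: cheapest edge leaving the tree is R–V (12); add V.
Step 8: cheapest edge leaving the tree is U–W (13); add W.
Vertex order: P, Q, T, U, S, X, R, V, W. The 5th vertex is S.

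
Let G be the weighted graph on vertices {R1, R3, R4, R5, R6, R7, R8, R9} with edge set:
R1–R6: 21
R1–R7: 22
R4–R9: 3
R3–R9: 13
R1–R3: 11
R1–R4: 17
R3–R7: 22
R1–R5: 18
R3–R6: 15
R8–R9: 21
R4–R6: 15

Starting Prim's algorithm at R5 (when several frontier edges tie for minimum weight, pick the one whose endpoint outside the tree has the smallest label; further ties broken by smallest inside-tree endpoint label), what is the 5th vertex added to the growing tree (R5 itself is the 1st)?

R4

Prim, starting at R5.
Step 1: frontier [R1–R5 18] → take R1–R5 (18); add R1.
Step 2: frontier [R1–R3 11, R1–R4 17, R1–R6 21, R1–R7 22] → take R1–R3 (11); add R3.
Step 3: frontier [R1–R4 17, R1–R6 21, R1–R7 22, R3–R9 13, R3–R6 15, R3–R7 22] → take R3–R9 (13); add R9.
Step 4: frontier [R1–R4 17, R1–R6 21, R1–R7 22, R3–R6 15, R3–R7 22, R4–R9 3, R8–R9 21] → take R4–R9 (3); add R4.
Step 5: frontier [R1–R6 21, R1–R7 22, R3–R6 15, R3–R7 22, R4–R6 15, R8–R9 21] → take R3–R6 (15); add R6.
Step 6: frontier [R1–R7 22, R3–R7 22, R8–R9 21] → take R8–R9 (21); add R8.
Step 7: frontier [R1–R7 22, R3–R7 22] → take R1–R7 (22); add R7.
Vertex order: R5, R1, R3, R9, R4, R6, R8, R7. The 5th vertex is R4.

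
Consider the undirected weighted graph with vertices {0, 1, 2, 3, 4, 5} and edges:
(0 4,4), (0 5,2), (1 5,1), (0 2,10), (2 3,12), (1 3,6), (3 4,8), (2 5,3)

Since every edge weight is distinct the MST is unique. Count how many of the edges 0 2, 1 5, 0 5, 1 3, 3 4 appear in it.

Kruskal: consider edges lightest-first.
1 5 (1): add. Components now {0} {1,5} {2} {3} {4}
0 5 (2): add. Components now {0,1,5} {2} {3} {4}
2 5 (3): add. Components now {0,1,2,5} {3} {4}
0 4 (4): add. Components now {0,1,2,4,5} {3}
1 3 (6): add. Components now {0,1,2,3,4,5}
MST edge set: {1 5, 0 5, 2 5, 0 4, 1 3}.
Of the listed edges, {1 5, 0 5, 1 3} are in the MST → 3.

3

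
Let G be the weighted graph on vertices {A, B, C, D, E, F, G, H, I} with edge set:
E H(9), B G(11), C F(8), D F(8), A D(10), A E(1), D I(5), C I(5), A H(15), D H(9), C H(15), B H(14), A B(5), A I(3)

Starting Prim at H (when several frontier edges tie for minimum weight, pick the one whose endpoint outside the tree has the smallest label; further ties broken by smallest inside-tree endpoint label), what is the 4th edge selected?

A-E

Prim's algorithm from H:
Step 1: frontier [D H 9, E H 9, B H 14, A H 15, C H 15] → take D H (9); add D.
Step 2: frontier [D I 5, D F 8, A D 10, E H 9, B H 14, A H 15, C H 15] → take D I (5); add I.
Step 3: frontier [D F 8, A D 10, E H 9, B H 14, A H 15, C H 15, A I 3, C I 5] → take A I (3); add A.
Step 4: frontier [A E 1, A B 5, D F 8, E H 9, B H 14, C H 15, C I 5] → take A E (1); add E.
Step 5: frontier [A B 5, D F 8, B H 14, C H 15, C I 5] → take A B (5); add B.
Step 6: frontier [B G 11, D F 8, C H 15, C I 5] → take C I (5); add C.
Step 7: frontier [B G 11, C F 8, D F 8] → take C F (8); add F.
Step 8: frontier [B G 11] → take B G (11); add G.
The 4th edge added is A E.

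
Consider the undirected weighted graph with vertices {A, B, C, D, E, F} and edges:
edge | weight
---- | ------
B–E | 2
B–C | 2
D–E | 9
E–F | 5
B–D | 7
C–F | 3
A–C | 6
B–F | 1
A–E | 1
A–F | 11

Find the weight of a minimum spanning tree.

13

Prim, starting at C.
Step 1: cheapest edge leaving the tree is B–C (2); add B.
Step 2: cheapest edge leaving the tree is B–F (1); add F.
Step 3: cheapest edge leaving the tree is B–E (2); add E.
Step 4: cheapest edge leaving the tree is A–E (1); add A.
Step 5: cheapest edge leaving the tree is B–D (7); add D.
MST edges: B–C, B–F, B–E, A–E, B–D; total weight 2+1+2+1+7 = 13.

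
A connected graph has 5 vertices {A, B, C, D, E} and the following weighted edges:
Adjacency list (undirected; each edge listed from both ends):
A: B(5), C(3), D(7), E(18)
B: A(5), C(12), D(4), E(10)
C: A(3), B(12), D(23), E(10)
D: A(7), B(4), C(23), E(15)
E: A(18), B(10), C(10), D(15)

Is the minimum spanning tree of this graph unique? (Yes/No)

No

Sort edges by weight, then run Kruskal:
A C (3): add — endpoints in different components.
B D (4): add — endpoints in different components.
A B (5): add — endpoints in different components.
A D (7): skip — A and D already connected.
B E (10): add — endpoints in different components.
Non-tree edge C E has weight 10, equal to the heaviest edge on its tree cycle — swapping gives another MST of the same weight. Not unique.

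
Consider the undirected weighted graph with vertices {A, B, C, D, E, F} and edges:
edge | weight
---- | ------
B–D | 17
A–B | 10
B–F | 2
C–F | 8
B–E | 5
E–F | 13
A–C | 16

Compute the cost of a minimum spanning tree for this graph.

Kruskal's algorithm — process edges by increasing weight (ties by edge label):
B–F (2): add — endpoints in different components.
B–E (5): add — endpoints in different components.
C–F (8): add — endpoints in different components.
A–B (10): add — endpoints in different components.
E–F (13): skip — E and F already connected.
A–C (16): skip — A and C already connected.
B–D (17): add — endpoints in different components.
MST edges: B–F, B–E, C–F, A–B, B–D; total weight 2+5+8+10+17 = 42.

42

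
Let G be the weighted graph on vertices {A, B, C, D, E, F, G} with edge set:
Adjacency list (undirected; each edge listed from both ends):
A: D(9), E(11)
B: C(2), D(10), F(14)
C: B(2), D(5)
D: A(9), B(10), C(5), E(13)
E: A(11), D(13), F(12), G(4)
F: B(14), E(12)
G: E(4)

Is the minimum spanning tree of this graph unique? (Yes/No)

Kruskal's algorithm — process edges by increasing weight (ties by edge label):
B C (2): add — endpoints in different components.
E G (4): add — endpoints in different components.
C D (5): add — endpoints in different components.
A D (9): add — endpoints in different components.
B D (10): skip — B and D already connected.
A E (11): add — endpoints in different components.
E F (12): add — endpoints in different components.
Every non-tree edge has weight strictly greater than the heaviest edge on the tree path between its endpoints, so the MST is unique.

Yes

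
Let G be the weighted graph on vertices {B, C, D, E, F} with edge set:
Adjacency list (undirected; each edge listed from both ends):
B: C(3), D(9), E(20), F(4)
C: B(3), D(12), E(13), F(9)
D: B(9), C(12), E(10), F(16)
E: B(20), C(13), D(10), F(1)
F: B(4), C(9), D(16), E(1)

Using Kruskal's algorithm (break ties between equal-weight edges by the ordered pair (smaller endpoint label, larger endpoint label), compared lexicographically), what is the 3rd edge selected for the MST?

B-F

Sort edges by weight, then run Kruskal:
E–F (1): add. Components now {B} {C} {D} {E,F}
B–C (3): add. Components now {B,C} {D} {E,F}
B–F (4): add. Components now {B,C,E,F} {D}
B–D (9): add. Components now {B,C,D,E,F}
The 3rd edge added is B–F.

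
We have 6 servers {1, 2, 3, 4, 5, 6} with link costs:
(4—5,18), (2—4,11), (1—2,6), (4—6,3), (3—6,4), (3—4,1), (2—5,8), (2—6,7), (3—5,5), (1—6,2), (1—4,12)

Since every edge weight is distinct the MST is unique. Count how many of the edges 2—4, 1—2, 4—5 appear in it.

1

Kruskal: consider edges lightest-first.
3—4 (1): add. Components now {1} {2} {3,4} {5} {6}
1—6 (2): add. Components now {1,6} {2} {3,4} {5}
4—6 (3): add. Components now {1,3,4,6} {2} {5}
3—6 (4): skip — 3 and 6 already connected.
3—5 (5): add. Components now {1,3,4,5,6} {2}
1—2 (6): add. Components now {1,2,3,4,5,6}
MST edge set: {3—4, 1—6, 4—6, 3—5, 1—2}.
Of the listed edges, {1—2} are in the MST → 1.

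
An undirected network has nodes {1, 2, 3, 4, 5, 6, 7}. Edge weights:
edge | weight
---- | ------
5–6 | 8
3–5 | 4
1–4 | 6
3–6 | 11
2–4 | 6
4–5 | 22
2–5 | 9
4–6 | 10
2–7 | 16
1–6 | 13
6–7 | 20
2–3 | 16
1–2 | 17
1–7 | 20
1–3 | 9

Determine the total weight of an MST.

Sort edges by weight, then run Kruskal:
3–5 (4): add — endpoints in different components.
1–4 (6): add — endpoints in different components.
2–4 (6): add — endpoints in different components.
5–6 (8): add — endpoints in different components.
1–3 (9): add — endpoints in different components.
2–5 (9): skip — 2 and 5 already connected.
4–6 (10): skip — 4 and 6 already connected.
3–6 (11): skip — 3 and 6 already connected.
1–6 (13): skip — 1 and 6 already connected.
2–3 (16): skip — 2 and 3 already connected.
2–7 (16): add — endpoints in different components.
MST edges: 3–5, 1–4, 2–4, 5–6, 1–3, 2–7; total weight 4+6+6+8+9+16 = 49.

49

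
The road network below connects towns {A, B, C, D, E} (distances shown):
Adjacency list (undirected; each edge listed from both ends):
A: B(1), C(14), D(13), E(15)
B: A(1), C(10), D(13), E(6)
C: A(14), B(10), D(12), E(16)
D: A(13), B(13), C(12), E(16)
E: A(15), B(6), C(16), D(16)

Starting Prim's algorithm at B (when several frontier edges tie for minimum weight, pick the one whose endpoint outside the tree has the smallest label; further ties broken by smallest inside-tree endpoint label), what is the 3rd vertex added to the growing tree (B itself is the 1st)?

E

Prim, starting at B.
Step 1: frontier [A-B 1, B-E 6, B-C 10, B-D 13] → take A-B (1); add A.
Step 2: frontier [A-D 13, A-C 14, A-E 15, B-E 6, B-C 10, B-D 13] → take B-E (6); add E.
Step 3: frontier [A-D 13, A-C 14, B-C 10, B-D 13, C-E 16, D-E 16] → take B-C (10); add C.
Step 4: frontier [A-D 13, B-D 13, C-D 12, D-E 16] → take C-D (12); add D.
Vertex order: B, A, E, C, D. The 3rd vertex is E.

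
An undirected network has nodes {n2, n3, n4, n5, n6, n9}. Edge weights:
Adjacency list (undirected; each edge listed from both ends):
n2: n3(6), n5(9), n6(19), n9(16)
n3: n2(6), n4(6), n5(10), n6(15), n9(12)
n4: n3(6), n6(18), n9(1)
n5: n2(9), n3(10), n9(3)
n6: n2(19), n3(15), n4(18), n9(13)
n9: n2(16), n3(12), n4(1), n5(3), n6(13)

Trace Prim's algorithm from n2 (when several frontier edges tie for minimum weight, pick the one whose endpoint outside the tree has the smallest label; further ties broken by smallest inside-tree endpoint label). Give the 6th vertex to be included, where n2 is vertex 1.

Prim, starting at n2.
Step 1: frontier [n2 n3 6, n2 n5 9, n2 n9 16, n2 n6 19] → take n2 n3 (6); add n3.
Step 2: frontier [n2 n5 9, n2 n9 16, n2 n6 19, n3 n4 6, n3 n5 10, n3 n9 12, n3 n6 15] → take n3 n4 (6); add n4.
Step 3: frontier [n2 n5 9, n2 n9 16, n2 n6 19, n3 n5 10, n3 n9 12, n3 n6 15, n4 n9 1, n4 n6 18] → take n4 n9 (1); add n9.
Step 4: frontier [n2 n5 9, n2 n6 19, n3 n5 10, n3 n6 15, n4 n6 18, n5 n9 3, n6 n9 13] → take n5 n9 (3); add n5.
Step 5: frontier [n2 n6 19, n3 n6 15, n4 n6 18, n6 n9 13] → take n6 n9 (13); add n6.
Vertex order: n2, n3, n4, n9, n5, n6. The 6th vertex is n6.

n6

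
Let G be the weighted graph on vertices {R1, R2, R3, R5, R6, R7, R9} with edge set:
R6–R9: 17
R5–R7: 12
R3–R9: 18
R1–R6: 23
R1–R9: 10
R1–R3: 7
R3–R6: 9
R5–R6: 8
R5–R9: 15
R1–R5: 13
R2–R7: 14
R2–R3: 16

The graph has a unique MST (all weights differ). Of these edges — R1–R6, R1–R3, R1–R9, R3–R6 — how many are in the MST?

3

Sort edges by weight, then run Kruskal:
R1–R3 (7): add. Components now {R1,R3} {R7} {R2} {R9} {R6} {R5}
R5–R6 (8): add. Components now {R1,R3} {R7} {R2} {R9} {R5,R6}
R3–R6 (9): add. Components now {R1,R3,R5,R6} {R7} {R2} {R9}
R1–R9 (10): add. Components now {R1,R3,R5,R6,R9} {R7} {R2}
R5–R7 (12): add. Components now {R1,R3,R5,R6,R7,R9} {R2}
R1–R5 (13): skip — R1 and R5 already connected.
R2–R7 (14): add. Components now {R1,R2,R3,R5,R6,R7,R9}
MST edge set: {R1–R3, R5–R6, R3–R6, R1–R9, R5–R7, R2–R7}.
Of the listed edges, {R1–R3, R1–R9, R3–R6} are in the MST → 3.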